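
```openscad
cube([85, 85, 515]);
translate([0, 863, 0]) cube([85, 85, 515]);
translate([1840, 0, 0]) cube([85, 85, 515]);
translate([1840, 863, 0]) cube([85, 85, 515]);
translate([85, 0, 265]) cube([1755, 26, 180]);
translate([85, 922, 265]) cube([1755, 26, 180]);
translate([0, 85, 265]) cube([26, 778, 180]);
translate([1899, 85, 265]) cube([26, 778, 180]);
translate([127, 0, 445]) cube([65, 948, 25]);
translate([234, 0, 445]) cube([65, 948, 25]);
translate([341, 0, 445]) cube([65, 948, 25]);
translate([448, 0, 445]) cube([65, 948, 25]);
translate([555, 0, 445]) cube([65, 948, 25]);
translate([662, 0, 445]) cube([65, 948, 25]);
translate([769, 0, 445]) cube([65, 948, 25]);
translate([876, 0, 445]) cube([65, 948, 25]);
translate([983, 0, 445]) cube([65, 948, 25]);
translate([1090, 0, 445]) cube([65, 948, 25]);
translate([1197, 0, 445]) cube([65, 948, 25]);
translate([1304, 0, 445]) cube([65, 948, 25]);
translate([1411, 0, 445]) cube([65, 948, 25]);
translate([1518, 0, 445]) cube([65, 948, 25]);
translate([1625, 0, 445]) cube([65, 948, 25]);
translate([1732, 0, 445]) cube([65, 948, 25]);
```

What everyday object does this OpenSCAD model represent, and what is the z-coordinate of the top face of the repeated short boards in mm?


A bed frame. The slat-top height is 470 mm.

Four posts, four rails, and a row of slats — a bed frame. Slats sit on the rails at z = 265 + 180 = 445; with slat thickness 25, the top is 470 mm.


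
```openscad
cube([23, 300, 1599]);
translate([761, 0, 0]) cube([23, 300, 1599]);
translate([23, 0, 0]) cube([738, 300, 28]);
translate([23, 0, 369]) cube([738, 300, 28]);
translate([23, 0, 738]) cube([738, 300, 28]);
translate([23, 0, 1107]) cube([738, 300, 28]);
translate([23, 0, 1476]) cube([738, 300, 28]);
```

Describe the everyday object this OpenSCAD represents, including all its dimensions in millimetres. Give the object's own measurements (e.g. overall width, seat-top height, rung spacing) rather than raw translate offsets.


An open bookshelf. Two side panels, each 23 mm thick, 300 mm deep and 1599 mm tall, stand 784 mm apart (outside-to-outside). Between them sit 5 shelves, each 28 mm thick and 300 mm deep, spanning the full gap between the sides. The bottom shelf rests on the floor (its underside at z = 0) and the clear gap between one shelf's top and the next shelf's underside is 341 mm.


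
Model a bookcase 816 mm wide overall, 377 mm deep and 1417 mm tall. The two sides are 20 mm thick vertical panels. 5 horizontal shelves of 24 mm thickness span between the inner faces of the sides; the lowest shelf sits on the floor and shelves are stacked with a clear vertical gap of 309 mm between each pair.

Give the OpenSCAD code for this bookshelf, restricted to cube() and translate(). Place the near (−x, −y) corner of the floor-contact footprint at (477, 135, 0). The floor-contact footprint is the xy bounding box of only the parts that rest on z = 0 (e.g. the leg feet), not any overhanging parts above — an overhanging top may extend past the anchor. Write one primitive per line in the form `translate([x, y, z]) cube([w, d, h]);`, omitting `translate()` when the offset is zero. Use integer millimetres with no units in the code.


translate([477, 135, 0]) cube([20, 377, 1417]);
translate([1273, 135, 0]) cube([20, 377, 1417]);
translate([497, 135, 0]) cube([776, 377, 24]);
translate([497, 135, 333]) cube([776, 377, 24]);
translate([497, 135, 666]) cube([776, 377, 24]);
translate([497, 135, 999]) cube([776, 377, 24]);
translate([497, 135, 1332]) cube([776, 377, 24]);


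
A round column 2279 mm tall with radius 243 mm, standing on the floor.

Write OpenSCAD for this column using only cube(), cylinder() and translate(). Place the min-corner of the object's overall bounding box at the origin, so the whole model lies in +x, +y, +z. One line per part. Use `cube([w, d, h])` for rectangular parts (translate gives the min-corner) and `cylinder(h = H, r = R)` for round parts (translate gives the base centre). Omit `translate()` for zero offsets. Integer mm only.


translate([243, 243, 0]) cylinder(h = 2279, r = 243);


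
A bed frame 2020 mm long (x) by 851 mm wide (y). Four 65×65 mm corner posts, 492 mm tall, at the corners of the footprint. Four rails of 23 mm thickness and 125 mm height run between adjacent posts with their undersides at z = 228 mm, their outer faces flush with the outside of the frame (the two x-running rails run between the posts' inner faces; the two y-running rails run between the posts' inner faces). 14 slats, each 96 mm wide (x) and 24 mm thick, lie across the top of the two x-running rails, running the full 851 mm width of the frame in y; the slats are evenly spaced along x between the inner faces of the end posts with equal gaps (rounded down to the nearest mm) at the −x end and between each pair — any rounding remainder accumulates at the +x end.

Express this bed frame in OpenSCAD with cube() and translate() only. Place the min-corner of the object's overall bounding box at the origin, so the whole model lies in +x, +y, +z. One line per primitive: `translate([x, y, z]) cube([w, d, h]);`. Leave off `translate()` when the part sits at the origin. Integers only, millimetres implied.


cube([65, 65, 492]);
translate([0, 786, 0]) cube([65, 65, 492]);
translate([1955, 0, 0]) cube([65, 65, 492]);
translate([1955, 786, 0]) cube([65, 65, 492]);
translate([65, 0, 228]) cube([1890, 23, 125]);
translate([65, 828, 228]) cube([1890, 23, 125]);
translate([0, 65, 228]) cube([23, 721, 125]);
translate([1997, 65, 228]) cube([23, 721, 125]);
translate([101, 0, 353]) cube([96, 851, 24]);
translate([233, 0, 353]) cube([96, 851, 24]);
translate([365, 0, 353]) cube([96, 851, 24]);
translate([497, 0, 353]) cube([96, 851, 24]);
translate([629, 0, 353]) cube([96, 851, 24]);
translate([761, 0, 353]) cube([96, 851, 24]);
translate([893, 0, 353]) cube([96, 851, 24]);
translate([1025, 0, 353]) cube([96, 851, 24]);
translate([1157, 0, 353]) cube([96, 851, 24]);
translate([1289, 0, 353]) cube([96, 851, 24]);
translate([1421, 0, 353]) cube([96, 851, 24]);
translate([1553, 0, 353]) cube([96, 851, 24]);
translate([1685, 0, 353]) cube([96, 851, 24]);
translate([1817, 0, 353]) cube([96, 851, 24]);


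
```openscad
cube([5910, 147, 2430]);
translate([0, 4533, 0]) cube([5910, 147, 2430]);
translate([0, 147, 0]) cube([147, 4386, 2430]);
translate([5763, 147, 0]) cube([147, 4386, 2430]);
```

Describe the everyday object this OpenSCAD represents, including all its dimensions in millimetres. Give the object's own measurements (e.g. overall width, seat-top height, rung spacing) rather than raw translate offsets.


The wall frame of a small rectangular building: four walls, each 2430 mm tall and 147 mm thick, enclosing a footprint 5910 mm (x) by 4680 mm (y) outside-to-outside, with no floor or roof. The front and back walls (the −y and +y sides) span the full width; the two side walls fit between them.


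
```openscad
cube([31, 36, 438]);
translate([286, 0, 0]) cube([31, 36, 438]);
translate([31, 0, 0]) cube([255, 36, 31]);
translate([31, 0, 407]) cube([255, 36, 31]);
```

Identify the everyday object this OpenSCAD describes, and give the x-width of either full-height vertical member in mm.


A picture frame. The border width is 31 mm.

Four thin pieces enclosing a rectangular opening — a picture frame. The two full-height stiles are 438 mm tall; the top rail sits at z = 407 and is 31 mm tall, so the border above the opening is 438 − 407 = 31 mm, matching the stile x-width.


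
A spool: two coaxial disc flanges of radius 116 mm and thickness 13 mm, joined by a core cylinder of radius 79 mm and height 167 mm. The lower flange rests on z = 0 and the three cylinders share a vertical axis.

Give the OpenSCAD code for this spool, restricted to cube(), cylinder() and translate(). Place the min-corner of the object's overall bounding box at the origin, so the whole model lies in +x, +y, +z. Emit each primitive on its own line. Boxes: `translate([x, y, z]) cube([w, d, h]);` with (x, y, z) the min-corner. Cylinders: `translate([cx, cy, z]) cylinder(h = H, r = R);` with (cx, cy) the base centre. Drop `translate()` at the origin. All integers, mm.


translate([116, 116, 0]) cylinder(h = 13, r = 116);
translate([116, 116, 13]) cylinder(h = 167, r = 79);
translate([116, 116, 180]) cylinder(h = 13, r = 116);


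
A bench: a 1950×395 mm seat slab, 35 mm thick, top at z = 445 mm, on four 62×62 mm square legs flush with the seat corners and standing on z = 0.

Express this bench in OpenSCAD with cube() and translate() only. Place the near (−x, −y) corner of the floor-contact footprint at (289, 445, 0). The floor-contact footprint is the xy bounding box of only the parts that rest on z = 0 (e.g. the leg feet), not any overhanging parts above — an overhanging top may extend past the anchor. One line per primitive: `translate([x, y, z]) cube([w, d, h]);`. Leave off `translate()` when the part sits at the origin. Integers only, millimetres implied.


// leg_h = 445 − 35 = 410
translate([289, 445, 410]) cube([1950, 395, 35]);
translate([289, 445, 0]) cube([62, 62, 410]);
translate([289, 778, 0]) cube([62, 62, 410]);
translate([2177, 445, 0]) cube([62, 62, 410]);
translate([2177, 778, 0]) cube([62, 62, 410]);


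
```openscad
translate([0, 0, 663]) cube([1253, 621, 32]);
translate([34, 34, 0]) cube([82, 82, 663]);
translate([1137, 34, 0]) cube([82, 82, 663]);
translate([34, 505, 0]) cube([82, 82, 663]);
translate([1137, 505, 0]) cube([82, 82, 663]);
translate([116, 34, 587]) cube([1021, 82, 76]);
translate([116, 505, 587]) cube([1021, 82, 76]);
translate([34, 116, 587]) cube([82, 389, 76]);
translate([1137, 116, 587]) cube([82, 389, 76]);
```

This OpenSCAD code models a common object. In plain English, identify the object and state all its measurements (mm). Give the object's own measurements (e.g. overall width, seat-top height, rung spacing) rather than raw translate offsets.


A rectangular dining table. The top is 1253×621×32 mm with its upper surface at z = 695 mm. It stands on four 82×82 mm square legs, each inset 34 mm from the nearest pair of top edges, running from the floor to the underside of the top. Four apron rails, 82 mm thick and 76 mm tall, run between adjacent legs with their top edges flush with the underside of the top and their outer faces flush with the legs' outer faces.


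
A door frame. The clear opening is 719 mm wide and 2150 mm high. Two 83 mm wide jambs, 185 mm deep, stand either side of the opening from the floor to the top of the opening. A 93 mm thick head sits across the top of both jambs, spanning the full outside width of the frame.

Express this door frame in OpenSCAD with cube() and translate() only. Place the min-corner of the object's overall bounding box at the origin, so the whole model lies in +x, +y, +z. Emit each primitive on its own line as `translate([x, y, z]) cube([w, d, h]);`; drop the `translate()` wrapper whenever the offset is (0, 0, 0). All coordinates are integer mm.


cube([83, 185, 2150]);
translate([802, 0, 0]) cube([83, 185, 2150]);
translate([0, 0, 2150]) cube([885, 185, 93]);


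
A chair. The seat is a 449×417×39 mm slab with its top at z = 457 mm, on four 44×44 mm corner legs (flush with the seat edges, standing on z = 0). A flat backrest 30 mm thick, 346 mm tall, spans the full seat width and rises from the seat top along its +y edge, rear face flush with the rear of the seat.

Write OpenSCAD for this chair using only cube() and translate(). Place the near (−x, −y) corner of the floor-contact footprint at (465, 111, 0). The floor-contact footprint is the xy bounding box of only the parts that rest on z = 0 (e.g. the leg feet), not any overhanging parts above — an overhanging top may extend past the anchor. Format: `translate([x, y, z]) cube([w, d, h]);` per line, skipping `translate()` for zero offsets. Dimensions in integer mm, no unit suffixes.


// leg_h = 457 - 39 = 418
translate([465, 111, 418]) cube([449, 417, 39]);
translate([465, 111, 0]) cube([44, 44, 418]);
translate([870, 111, 0]) cube([44, 44, 418]);
translate([465, 484, 0]) cube([44, 44, 418]);
translate([870, 484, 0]) cube([44, 44, 418]);
translate([465, 498, 457]) cube([449, 30, 346]);


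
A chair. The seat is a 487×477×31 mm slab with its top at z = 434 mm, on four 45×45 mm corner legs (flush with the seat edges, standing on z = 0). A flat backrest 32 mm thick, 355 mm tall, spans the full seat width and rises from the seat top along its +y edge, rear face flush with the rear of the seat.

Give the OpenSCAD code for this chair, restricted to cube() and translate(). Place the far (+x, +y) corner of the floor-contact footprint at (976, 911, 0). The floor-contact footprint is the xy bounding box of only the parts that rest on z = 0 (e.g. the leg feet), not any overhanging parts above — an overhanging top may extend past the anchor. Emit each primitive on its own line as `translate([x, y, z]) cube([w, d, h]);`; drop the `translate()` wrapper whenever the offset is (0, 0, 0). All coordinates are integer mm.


translate([489, 434, 403]) cube([487, 477, 31]);
translate([489, 434, 0]) cube([45, 45, 403]);
translate([931, 434, 0]) cube([45, 45, 403]);
translate([489, 866, 0]) cube([45, 45, 403]);
translate([931, 866, 0]) cube([45, 45, 403]);
translate([489, 879, 434]) cube([487, 32, 355]);


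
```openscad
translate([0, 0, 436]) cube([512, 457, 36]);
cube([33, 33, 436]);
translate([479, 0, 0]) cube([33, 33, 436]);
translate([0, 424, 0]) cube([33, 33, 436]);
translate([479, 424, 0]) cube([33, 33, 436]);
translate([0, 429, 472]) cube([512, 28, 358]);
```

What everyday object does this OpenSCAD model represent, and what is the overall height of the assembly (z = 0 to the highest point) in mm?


A chair. The overall height is 830 mm.

A slab on four corner posts with a tall panel at the back — a chair. The seat slab sits at z = 436 with thickness 36, and the 358 mm backrest starts at the seat top, so the overall height is 436 + 36 + 358 = 830 mm.


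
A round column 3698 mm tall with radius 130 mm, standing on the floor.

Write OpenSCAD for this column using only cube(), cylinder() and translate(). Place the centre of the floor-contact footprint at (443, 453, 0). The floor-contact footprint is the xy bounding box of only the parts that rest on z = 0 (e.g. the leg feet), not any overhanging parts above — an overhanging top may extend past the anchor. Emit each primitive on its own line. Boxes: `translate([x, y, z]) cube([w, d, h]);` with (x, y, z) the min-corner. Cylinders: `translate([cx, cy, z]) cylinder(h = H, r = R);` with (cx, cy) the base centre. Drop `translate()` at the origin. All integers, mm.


translate([443, 453, 0]) cylinder(h = 3698, r = 130);


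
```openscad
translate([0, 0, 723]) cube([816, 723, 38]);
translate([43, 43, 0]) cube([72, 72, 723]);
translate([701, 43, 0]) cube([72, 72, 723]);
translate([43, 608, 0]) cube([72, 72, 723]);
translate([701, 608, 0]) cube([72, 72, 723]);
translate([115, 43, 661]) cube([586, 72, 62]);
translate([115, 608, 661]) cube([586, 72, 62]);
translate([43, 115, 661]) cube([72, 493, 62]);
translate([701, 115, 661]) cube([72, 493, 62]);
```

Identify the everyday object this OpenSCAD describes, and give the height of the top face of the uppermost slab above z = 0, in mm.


A table. The table height is 761 mm.

A 816×723×38 slab sits at z = 723 on four 72 mm square posts — a table. The top surface is at 723 + 38 = 761 mm.


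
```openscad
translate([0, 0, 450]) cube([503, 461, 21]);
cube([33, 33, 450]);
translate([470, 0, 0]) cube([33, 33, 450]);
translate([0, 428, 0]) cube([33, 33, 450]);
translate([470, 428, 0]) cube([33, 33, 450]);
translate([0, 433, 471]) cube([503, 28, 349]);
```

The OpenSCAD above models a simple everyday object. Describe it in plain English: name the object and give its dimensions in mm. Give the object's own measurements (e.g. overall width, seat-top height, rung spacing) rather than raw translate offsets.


A chair. The seat is a 503×461×21 mm slab with its top at z = 471 mm, on four 33×33 mm corner legs (flush with the seat edges, standing on z = 0). A flat backrest 28 mm thick, 349 mm tall, spans the full seat width and rises from the seat top along its +y edge, rear face flush with the rear of the seat.


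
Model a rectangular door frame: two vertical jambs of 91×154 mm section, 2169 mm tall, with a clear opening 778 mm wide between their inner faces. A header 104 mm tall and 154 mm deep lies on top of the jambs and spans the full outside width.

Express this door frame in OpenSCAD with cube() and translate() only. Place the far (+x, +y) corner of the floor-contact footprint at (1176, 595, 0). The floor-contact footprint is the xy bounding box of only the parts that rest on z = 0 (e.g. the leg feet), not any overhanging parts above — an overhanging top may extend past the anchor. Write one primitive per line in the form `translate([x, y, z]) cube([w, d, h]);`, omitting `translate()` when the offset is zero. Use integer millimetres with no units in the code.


translate([216, 441, 0]) cube([91, 154, 2169]);
translate([1085, 441, 0]) cube([91, 154, 2169]);
translate([216, 441, 2169]) cube([960, 154, 104]);


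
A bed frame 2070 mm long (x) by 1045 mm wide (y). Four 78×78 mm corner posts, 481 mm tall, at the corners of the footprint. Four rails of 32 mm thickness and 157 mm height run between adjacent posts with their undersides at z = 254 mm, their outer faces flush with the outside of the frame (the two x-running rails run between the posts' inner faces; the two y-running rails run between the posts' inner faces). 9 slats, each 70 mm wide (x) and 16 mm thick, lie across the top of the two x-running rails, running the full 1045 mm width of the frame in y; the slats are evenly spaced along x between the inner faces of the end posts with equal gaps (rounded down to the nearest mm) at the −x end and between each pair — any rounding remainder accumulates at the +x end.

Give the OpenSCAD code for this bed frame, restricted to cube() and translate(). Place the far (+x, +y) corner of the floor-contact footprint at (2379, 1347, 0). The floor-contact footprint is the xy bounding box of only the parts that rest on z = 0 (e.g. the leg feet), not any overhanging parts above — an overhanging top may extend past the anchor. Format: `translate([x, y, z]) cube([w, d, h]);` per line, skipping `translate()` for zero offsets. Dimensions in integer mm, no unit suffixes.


translate([309, 302, 0]) cube([78, 78, 481]);
translate([309, 1269, 0]) cube([78, 78, 481]);
translate([2301, 302, 0]) cube([78, 78, 481]);
translate([2301, 1269, 0]) cube([78, 78, 481]);
translate([387, 302, 254]) cube([1914, 32, 157]);
translate([387, 1315, 254]) cube([1914, 32, 157]);
translate([309, 380, 254]) cube([32, 889, 157]);
translate([2347, 380, 254]) cube([32, 889, 157]);
translate([515, 302, 411]) cube([70, 1045, 16]);
translate([713, 302, 411]) cube([70, 1045, 16]);
translate([911, 302, 411]) cube([70, 1045, 16]);
translate([1109, 302, 411]) cube([70, 1045, 16]);
translate([1307, 302, 411]) cube([70, 1045, 16]);
translate([1505, 302, 411]) cube([70, 1045, 16]);
translate([1703, 302, 411]) cube([70, 1045, 16]);
translate([1901, 302, 411]) cube([70, 1045, 16]);
translate([2099, 302, 411]) cube([70, 1045, 16]);


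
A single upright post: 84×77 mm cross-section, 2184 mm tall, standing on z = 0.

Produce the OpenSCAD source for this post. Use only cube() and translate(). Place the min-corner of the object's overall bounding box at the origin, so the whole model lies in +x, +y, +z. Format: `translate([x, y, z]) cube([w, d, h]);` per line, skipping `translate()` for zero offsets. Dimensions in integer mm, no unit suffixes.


cube([84, 77, 2184]);


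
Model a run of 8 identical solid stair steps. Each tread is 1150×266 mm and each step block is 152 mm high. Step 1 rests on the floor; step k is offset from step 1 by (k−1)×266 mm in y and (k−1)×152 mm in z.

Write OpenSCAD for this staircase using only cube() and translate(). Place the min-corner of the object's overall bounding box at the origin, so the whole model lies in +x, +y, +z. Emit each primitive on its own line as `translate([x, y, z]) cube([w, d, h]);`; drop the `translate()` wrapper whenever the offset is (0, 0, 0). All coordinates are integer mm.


cube([1150, 266, 152]);
translate([0, 266, 152]) cube([1150, 266, 152]);
translate([0, 532, 304]) cube([1150, 266, 152]);
translate([0, 798, 456]) cube([1150, 266, 152]);
translate([0, 1064, 608]) cube([1150, 266, 152]);
translate([0, 1330, 760]) cube([1150, 266, 152]);
translate([0, 1596, 912]) cube([1150, 266, 152]);
translate([0, 1862, 1064]) cube([1150, 266, 152]);


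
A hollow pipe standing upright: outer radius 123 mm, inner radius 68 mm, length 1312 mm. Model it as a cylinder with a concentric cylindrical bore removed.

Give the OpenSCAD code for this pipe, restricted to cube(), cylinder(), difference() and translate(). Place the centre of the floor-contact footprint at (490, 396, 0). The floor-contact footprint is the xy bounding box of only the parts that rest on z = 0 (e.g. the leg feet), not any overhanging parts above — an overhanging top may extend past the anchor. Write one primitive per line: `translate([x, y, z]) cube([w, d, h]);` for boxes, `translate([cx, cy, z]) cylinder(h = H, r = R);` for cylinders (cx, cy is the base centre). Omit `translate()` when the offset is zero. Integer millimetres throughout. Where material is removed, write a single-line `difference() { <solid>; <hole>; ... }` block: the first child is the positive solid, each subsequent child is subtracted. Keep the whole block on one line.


difference() { translate([490, 396, 0]) cylinder(h = 1312, r = 123); translate([490, 396, 0]) cylinder(h = 1312, r = 68); }


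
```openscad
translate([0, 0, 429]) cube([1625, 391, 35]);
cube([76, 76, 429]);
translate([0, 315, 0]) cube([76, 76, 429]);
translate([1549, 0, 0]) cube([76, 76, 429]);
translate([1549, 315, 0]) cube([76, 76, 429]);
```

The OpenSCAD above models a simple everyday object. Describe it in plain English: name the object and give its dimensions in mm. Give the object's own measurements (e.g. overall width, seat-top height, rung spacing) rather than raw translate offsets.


A long wooden bench with a 1625 mm (x) × 391 mm (y) seat, 35 mm thick, its top surface 464 mm above the floor. Four 76 mm square legs at the seat corners, flush with the edges, run from z = 0 to the seat underside.


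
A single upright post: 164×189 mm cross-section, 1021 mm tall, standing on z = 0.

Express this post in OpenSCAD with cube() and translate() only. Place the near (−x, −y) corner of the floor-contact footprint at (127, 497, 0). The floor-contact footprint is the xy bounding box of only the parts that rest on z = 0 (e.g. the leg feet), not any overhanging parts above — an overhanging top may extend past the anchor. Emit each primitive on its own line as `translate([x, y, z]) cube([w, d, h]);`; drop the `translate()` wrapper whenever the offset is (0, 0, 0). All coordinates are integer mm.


translate([127, 497, 0]) cube([164, 189, 1021]);


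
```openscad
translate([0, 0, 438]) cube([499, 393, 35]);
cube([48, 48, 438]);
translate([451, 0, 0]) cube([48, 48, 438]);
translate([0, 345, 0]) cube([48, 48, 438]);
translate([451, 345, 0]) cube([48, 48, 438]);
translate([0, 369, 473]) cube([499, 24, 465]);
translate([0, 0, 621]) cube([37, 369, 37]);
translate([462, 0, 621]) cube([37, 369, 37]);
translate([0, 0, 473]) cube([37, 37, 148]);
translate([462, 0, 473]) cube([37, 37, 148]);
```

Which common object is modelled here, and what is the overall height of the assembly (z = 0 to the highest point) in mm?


A chair. The overall height is 938 mm.

A slab on four corner posts with a tall panel at the back — a chair. The seat slab sits at z = 438 with thickness 35, and the 465 mm backrest starts at the seat top, so the overall height is 438 + 35 + 465 = 938 mm.


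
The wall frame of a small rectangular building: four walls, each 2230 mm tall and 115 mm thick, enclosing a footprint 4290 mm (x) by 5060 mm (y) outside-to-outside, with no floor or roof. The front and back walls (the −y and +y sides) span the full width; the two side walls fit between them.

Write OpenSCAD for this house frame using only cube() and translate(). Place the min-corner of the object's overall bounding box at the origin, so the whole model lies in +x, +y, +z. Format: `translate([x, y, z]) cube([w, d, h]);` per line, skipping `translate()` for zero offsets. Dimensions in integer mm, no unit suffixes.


cube([4290, 115, 2230]);
translate([0, 4945, 0]) cube([4290, 115, 2230]);
translate([0, 115, 0]) cube([115, 4830, 2230]);
translate([4175, 115, 0]) cube([115, 4830, 2230]);


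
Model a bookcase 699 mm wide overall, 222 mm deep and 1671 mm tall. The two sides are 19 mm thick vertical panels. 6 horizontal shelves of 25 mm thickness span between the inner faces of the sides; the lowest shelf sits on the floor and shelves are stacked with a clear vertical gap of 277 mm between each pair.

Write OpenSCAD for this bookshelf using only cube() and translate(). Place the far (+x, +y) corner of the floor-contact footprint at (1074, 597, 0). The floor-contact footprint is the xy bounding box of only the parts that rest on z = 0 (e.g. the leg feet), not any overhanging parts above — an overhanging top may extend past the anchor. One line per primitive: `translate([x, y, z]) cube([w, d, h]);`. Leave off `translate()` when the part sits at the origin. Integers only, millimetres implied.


translate([375, 375, 0]) cube([19, 222, 1671]);
translate([1055, 375, 0]) cube([19, 222, 1671]);
translate([394, 375, 0]) cube([661, 222, 25]);
translate([394, 375, 302]) cube([661, 222, 25]);
translate([394, 375, 604]) cube([661, 222, 25]);
translate([394, 375, 906]) cube([661, 222, 25]);
translate([394, 375, 1208]) cube([661, 222, 25]);
translate([394, 375, 1510]) cube([661, 222, 25]);


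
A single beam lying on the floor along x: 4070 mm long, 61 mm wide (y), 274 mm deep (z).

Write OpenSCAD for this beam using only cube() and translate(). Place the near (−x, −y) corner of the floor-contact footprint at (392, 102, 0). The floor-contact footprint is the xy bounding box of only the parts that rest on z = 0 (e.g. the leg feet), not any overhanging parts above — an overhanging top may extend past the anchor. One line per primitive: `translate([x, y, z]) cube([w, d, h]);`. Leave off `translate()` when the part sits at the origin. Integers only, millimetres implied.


translate([392, 102, 0]) cube([4070, 61, 274]);


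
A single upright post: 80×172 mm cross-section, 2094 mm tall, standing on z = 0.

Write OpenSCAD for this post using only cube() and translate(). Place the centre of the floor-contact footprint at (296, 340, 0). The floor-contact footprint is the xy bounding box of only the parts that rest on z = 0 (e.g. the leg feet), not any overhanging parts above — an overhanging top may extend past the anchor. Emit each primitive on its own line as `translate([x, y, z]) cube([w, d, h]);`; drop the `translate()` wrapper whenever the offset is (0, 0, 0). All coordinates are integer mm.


translate([256, 254, 0]) cube([80, 172, 2094]);


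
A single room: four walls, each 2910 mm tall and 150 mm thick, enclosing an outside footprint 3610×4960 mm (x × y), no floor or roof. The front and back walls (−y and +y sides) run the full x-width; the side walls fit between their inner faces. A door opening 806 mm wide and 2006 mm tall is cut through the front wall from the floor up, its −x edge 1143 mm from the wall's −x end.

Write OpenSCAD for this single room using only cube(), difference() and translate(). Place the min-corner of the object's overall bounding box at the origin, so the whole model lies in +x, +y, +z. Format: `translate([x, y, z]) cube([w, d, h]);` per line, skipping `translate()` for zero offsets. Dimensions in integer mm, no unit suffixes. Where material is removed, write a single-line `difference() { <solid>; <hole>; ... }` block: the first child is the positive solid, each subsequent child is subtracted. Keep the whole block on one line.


difference() { cube([3610, 150, 2910]); translate([1143, 0, 0]) cube([806, 150, 2006]); }
translate([0, 4810, 0]) cube([3610, 150, 2910]);
translate([0, 150, 0]) cube([150, 4660, 2910]);
translate([3460, 150, 0]) cube([150, 4660, 2910]);


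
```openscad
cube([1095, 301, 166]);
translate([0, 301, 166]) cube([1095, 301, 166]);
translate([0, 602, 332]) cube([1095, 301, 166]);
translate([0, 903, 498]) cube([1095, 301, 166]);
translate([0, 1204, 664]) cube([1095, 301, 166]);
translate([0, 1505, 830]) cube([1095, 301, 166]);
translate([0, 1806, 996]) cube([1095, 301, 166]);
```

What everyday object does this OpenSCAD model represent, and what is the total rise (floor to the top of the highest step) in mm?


A staircase. The total rise is 1162 mm.

7 identical blocks, each offset up and back from the previous — a staircase. Each step is 166 mm tall and there are 7 of them, so the total rise is 7 × 166 = 1162 mm.


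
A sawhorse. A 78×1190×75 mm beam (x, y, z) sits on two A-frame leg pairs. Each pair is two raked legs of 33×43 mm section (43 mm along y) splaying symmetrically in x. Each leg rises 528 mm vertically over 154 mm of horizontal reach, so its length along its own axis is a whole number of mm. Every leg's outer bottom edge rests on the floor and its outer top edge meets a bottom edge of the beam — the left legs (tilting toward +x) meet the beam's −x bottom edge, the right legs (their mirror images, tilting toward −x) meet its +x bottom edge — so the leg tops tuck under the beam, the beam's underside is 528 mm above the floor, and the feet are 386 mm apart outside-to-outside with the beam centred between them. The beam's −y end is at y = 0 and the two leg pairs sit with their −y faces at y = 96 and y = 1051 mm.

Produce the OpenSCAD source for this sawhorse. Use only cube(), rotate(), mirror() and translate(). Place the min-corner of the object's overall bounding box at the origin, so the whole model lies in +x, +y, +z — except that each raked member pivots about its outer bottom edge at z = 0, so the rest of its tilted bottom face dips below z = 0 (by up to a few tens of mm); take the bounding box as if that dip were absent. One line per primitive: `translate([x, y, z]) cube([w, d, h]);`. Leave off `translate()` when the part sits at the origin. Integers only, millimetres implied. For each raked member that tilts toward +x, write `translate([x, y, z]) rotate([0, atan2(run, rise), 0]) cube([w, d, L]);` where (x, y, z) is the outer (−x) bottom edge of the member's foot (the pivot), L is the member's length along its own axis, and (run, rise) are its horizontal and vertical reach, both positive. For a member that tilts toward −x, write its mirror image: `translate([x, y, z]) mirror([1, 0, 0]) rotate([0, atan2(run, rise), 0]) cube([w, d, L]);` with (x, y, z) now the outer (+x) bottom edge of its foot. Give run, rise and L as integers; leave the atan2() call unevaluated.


translate([154, 0, 528]) cube([78, 1190, 75]);
translate([0, 96, 0]) rotate([0, atan2(154, 528), 0]) cube([33, 43, 550]);
translate([386, 96, 0]) mirror([1, 0, 0]) rotate([0, atan2(154, 528), 0]) cube([33, 43, 550]);
translate([0, 1051, 0]) rotate([0, atan2(154, 528), 0]) cube([33, 43, 550]);
translate([386, 1051, 0]) mirror([1, 0, 0]) rotate([0, atan2(154, 528), 0]) cube([33, 43, 550]);


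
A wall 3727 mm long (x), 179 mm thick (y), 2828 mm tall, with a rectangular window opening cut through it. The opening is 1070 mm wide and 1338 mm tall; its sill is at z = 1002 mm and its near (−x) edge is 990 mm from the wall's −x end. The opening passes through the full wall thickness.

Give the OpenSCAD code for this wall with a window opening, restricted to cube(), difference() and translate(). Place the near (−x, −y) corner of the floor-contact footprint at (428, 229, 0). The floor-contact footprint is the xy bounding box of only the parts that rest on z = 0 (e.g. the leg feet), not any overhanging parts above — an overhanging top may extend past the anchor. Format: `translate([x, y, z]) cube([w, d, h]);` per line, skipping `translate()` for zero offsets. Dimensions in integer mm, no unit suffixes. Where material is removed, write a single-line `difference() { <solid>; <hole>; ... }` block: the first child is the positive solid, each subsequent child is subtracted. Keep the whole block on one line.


difference() { translate([428, 229, 0]) cube([3727, 179, 2828]); translate([1418, 229, 1002]) cube([1070, 179, 1338]); }


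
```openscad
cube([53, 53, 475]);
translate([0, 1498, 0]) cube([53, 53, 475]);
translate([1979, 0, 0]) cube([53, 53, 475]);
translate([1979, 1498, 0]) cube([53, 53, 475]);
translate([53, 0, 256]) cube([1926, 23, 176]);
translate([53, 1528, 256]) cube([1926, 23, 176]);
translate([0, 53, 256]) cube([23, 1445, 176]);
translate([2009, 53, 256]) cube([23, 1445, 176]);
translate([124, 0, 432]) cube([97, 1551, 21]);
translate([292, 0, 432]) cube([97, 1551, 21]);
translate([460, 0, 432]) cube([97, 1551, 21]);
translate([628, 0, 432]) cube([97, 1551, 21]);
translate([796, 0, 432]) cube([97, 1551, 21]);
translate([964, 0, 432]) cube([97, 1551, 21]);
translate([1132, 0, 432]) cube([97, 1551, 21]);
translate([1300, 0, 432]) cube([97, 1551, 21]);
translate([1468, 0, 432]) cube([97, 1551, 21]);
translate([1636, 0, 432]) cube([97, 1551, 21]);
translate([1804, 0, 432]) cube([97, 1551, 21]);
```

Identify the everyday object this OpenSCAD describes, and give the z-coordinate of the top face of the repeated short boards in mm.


A bed frame. The slat-top height is 453 mm.

Four posts, four rails, and a row of slats — a bed frame. Slats sit on the rails at z = 256 + 176 = 432; with slat thickness 21, the top is 453 mm.


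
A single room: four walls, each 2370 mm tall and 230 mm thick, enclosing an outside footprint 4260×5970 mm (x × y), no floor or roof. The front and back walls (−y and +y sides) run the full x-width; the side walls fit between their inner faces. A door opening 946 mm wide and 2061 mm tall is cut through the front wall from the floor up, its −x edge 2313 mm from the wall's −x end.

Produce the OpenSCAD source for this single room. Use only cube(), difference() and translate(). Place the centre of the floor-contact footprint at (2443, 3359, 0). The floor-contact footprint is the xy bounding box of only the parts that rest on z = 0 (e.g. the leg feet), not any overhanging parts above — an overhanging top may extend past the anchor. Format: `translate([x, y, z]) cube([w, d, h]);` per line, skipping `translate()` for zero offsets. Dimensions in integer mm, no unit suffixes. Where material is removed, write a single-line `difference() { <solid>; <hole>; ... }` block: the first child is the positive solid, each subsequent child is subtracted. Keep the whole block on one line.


difference() { translate([313, 374, 0]) cube([4260, 230, 2370]); translate([2626, 374, 0]) cube([946, 230, 2061]); }
translate([313, 6114, 0]) cube([4260, 230, 2370]);
translate([313, 604, 0]) cube([230, 5510, 2370]);
translate([4343, 604, 0]) cube([230, 5510, 2370]);


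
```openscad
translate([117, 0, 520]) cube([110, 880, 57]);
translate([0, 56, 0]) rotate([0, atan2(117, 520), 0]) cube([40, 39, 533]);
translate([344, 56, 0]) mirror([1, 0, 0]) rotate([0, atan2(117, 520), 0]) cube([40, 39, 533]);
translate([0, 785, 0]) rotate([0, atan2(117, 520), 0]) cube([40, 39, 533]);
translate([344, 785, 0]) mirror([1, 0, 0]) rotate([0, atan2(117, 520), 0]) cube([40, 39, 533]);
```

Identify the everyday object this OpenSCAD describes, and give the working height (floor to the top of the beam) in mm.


A sawhorse. The overall height is 577 mm.

A beam across two mirrored pairs of raked legs — a sawhorse. The beam's underside is at z = 520 (matching the legs' vertical rise in atan2(117, 520)) and the beam is 57 mm tall, so its top is at 520 + 57 = 577 mm. The raked legs top out at the beam's underside, so that is the highest point.


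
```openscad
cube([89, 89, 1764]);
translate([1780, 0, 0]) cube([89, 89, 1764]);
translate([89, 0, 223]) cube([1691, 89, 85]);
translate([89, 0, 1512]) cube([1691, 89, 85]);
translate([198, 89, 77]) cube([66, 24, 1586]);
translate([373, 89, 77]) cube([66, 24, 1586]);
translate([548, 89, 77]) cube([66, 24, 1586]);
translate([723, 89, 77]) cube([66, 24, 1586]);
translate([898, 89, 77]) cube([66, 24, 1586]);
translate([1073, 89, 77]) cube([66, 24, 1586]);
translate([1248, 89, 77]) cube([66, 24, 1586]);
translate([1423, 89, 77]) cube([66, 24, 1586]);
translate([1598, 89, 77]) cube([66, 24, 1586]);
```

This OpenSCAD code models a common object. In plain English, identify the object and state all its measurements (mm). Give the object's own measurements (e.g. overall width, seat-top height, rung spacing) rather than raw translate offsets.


A fence section. Two 89×89 mm posts, 1764 mm tall, stand on the floor with a clear span of 1691 mm between their inner faces. Two horizontal rails of 89×85 mm section span the gap between the posts with their undersides at z = 223 mm and z = 1512 mm, flush with the posts' −y face. 9 pickets, each 66 mm wide, 24 mm thick and 1586 mm tall, are fixed to the +y face of the rails with their bottoms at z = 77 mm, spaced across the span with a 109 mm gap after the −x post and between neighbouring pickets, with 116 mm left before the +x post.


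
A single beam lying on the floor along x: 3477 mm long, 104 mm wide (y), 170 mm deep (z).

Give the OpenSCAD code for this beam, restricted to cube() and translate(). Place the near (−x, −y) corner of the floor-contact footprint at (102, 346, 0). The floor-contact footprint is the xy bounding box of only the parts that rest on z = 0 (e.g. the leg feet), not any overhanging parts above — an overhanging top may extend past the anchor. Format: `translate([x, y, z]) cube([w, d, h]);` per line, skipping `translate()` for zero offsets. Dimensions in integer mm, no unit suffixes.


translate([102, 346, 0]) cube([3477, 104, 170]);


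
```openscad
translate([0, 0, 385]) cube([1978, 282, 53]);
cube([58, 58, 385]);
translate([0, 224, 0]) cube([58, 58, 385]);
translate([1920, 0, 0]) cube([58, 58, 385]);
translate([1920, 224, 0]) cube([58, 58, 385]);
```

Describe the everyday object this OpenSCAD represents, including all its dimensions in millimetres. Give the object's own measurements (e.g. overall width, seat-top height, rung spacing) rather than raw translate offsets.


A long wooden bench with a 1978 mm (x) × 282 mm (y) seat, 53 mm thick, its top surface 438 mm above the floor. Four 58 mm square legs at the seat corners, flush with the edges, run from z = 0 to the seat underside.


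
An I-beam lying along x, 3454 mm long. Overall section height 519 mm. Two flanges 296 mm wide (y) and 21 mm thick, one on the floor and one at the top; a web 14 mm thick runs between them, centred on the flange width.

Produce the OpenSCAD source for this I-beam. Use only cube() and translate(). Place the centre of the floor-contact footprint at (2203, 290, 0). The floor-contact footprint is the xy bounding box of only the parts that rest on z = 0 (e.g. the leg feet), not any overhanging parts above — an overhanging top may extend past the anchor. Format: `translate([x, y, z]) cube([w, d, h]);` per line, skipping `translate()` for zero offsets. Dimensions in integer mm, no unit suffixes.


translate([476, 142, 0]) cube([3454, 296, 21]);
translate([476, 283, 21]) cube([3454, 14, 477]);
translate([476, 142, 498]) cube([3454, 296, 21]);


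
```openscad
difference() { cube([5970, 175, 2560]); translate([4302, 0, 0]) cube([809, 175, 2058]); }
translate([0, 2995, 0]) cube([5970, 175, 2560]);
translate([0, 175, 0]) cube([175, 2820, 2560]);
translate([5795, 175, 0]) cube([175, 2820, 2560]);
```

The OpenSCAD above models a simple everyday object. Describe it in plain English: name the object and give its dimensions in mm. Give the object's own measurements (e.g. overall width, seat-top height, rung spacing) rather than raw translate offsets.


A single room: four walls, each 2560 mm tall and 175 mm thick, enclosing an outside footprint 5970×3170 mm (x × y), no floor or roof. The front and back walls (−y and +y sides) run the full x-width; the side walls fit between their inner faces. A door opening 809 mm wide and 2058 mm tall is cut through the front wall from the floor up, its −x edge 4302 mm from the wall's −x end.
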